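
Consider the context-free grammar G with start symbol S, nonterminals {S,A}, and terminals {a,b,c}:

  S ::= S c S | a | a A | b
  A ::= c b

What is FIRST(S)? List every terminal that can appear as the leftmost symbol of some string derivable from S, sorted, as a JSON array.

Compute FIRST by fixpoint:
[1]
  A via A→c b: +{c}
  S via S→a: +{a}
  S via S→b: +{b}
  FIRST[S]={a,b}  FIRST[A]={c}
[2] (stable)
  FIRST[S]={a,b}  FIRST[A]={c}

FIRST(S) = ["a", "b"]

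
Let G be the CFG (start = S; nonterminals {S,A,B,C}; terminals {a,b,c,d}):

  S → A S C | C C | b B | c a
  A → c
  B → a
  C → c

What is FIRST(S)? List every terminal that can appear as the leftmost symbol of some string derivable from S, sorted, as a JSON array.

FIRST sets, iterate to fixpoint:
pass 1:
  A via A→c: +{c}
  B via B→a: +{a}
  C via C→c: +{c}
  S via S→A S C: +{c}
  S via S→b B: +{b}
  FIRST(S)={b,c}  FIRST(A)={c}  FIRST(B)={a}  FIRST(C)={c}
pass 2: (stable)
  FIRST(S)={b,c}  FIRST(A)={c}  FIRST(B)={a}  FIRST(C)={c}

FIRST(S) = ["b", "c"]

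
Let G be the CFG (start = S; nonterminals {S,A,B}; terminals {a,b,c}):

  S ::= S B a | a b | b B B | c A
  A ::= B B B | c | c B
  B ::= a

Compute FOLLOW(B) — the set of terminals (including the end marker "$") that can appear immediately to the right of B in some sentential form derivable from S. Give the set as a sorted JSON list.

Compute FIRST by fixpoint:
iter 1:
  A via A→c: +{c}
  B via B→a: +{a}
  S via S→a b: +{a}
  S via S→b B B: +{b}
  S via S→c A: +{c}
  FIRST(S)={a,b,c}  FIRST(A)={c}  FIRST(B)={a}
iter 2:
  A via A→B B B: +{a}
  FIRST(S)={a,b,c}  FIRST(A)={a,c}  FIRST(B)={a}
iter 3: — fixpoint
  FIRST(S)={a,b,c}  FIRST(A)={a,c}  FIRST(B)={a}

Compute FOLLOW by fixpoint:
seed FOLLOW(S) with $
round 1:
  A→B B B: FOLLOW(B) ⊇ FIRST(B) = {a}; new: +{a}
  S→S B a: FOLLOW(S) ⊇ FIRST(B) = {a}; new: +{a}
  S→b B B: FOLLOW(B) ⊇ FOLLOW(S) ⊇ {$,a}; new: +{$}
  S→c A: FOLLOW(A) ⊇ FOLLOW(S) ⊇ {$,a}; new: +{$,a}
  FOLLOW(S)={$,a}  FOLLOW(A)={$,a}  FOLLOW(B)={$,a}
round 2: — fixpoint
  FOLLOW(S)={$,a}  FOLLOW(A)={$,a}  FOLLOW(B)={$,a}

FOLLOW(B) = ["$", "a"]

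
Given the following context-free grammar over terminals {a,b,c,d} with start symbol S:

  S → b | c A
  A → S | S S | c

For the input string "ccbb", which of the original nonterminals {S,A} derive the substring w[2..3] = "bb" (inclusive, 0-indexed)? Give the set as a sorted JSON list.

CNF form of G:
  S -> T0 A | b
  A -> S S | T0 A | b | c
  T0 -> c

Fill CYK table bottom-up — only the sub-triangle for w[2..3]:
  cell(2,2) b: {A,S}
  cell(3,3) b: {A,S}
  cell(2,3) bb: {A}

Original NTs in T[2,3] deriving "bb": ["A"]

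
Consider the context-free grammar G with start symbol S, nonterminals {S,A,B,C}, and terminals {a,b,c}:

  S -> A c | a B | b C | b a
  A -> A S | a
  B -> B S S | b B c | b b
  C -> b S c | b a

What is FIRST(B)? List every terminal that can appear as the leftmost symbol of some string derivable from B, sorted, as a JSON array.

FIRST iteration:
[1]
  A via A→a: +{a}
  B via B→b B c: +{b}
  C via C→b S c: +{b}
  S via S→A c: +{a}
  S via S→b C: +{b}
  FIRST(S)={a,b}  FIRST(A)={a}  FIRST(B)={b}  FIRST(C)={b}
[2] (no change)
  FIRST(S)={a,b}  FIRST(A)={a}  FIRST(B)={b}  FIRST(C)={b}

FIRST(B) = ["b"]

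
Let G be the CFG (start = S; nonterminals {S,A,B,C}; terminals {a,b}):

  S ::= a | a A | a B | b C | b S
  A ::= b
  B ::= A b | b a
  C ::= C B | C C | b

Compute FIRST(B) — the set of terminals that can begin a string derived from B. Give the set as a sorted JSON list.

FIRST sets, iterate to fixpoint:
[1]
  A via A→b: +{b}
  B via B→A b: +{b}
  C via C→b: +{b}
  S via S→a: +{a}
  S via S→b C: +{b}
  FIRST(S)={a,b}  FIRST(A)={b}  FIRST(B)={b}  FIRST(C)={b}
[2] — fixpoint
  FIRST(S)={a,b}  FIRST(A)={b}  FIRST(B)={b}  FIRST(C)={b}

FIRST(B) = ["b"]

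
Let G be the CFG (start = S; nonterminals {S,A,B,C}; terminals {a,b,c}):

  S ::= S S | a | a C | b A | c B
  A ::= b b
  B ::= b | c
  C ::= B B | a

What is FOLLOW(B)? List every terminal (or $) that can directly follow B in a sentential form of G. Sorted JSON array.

FIRST iteration:
[1]
  A via A→b b: +{b}
  B via B→b: +{b}
  B via B→c: +{c}
  C via C→B B: +{b,c}
  C via C→a: +{a}
  S via S→a: +{a}
  S via S→b A: +{b}
  S via S→c B: +{c}
  FIRST[S]={a,b,c}  FIRST[A]={b}  FIRST[B]={b,c}  FIRST[C]={a,b,c}
[2] (stable)
  FIRST[S]={a,b,c}  FIRST[A]={b}  FIRST[B]={b,c}  FIRST[C]={a,b,c}

Compute FOLLOW by fixpoint:
seed FOLLOW(S) with $
pass 1:
  C→B B: FOLLOW(B) ⊇ FIRST(B) = {b,c}; new: +{b,c}
  S→S S: FOLLOW(S) ⊇ FIRST(S) = {a,b,c}; new: +{a,b,c}
  S→a C: FOLLOW(C) ⊇ FOLLOW(S) ⊇ {$,a,b,c}; new: +{$,a,b,c}
  S→b A: FOLLOW(A) ⊇ FOLLOW(S) ⊇ {$,a,b,c}; new: +{$,a,b,c}
  S→c B: FOLLOW(B) ⊇ FOLLOW(S) ⊇ {$,a,b,c}; new: +{$,a}
  FOLLOW(S)={$,a,b,c}  FOLLOW(A)={$,a,b,c}  FOLLOW(B)={$,a,b,c}  FOLLOW(C)={$,a,b,c}
pass 2: (no change)
  FOLLOW(S)={$,a,b,c}  FOLLOW(A)={$,a,b,c}  FOLLOW(B)={$,a,b,c}  FOLLOW(C)={$,a,b,c}

FOLLOW(B) = ["$", "a", "b", "c"]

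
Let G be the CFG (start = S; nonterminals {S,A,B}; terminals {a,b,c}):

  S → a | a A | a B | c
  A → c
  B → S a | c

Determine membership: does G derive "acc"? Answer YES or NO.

CNF form of G:
  S -> T0 A | T0 B | a | c
  A -> c
  B -> S T0 | c
  T0 -> a

Fill CYK table bottom-up:
  T[0,0] 'a' = {S,T0}  orig:{S}
  T[1,1] 'c' = {A,B,S}
  T[2,2] 'c' = {A,B,S}
  T[0,1] 'ac' = {S}
  T[1,2] 'cc' = ∅
  T[0,2] 'acc' = ∅

S ∉ T[0,2] ⇒ NO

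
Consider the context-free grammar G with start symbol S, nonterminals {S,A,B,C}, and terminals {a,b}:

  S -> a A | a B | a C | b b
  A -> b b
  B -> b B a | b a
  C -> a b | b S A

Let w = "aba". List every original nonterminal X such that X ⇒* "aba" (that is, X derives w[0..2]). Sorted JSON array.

CNF form of G:
  S -> T0 T0 | T1 A | T1 B | T1 C
  A -> T0 T0
  B -> T0 T1 | T0 X2
  C -> T0 X3 | T1 T0
  T0 -> b
  T1 -> a
  X2 -> B T1
  X3 -> S A

Fill CYK table bottom-up, restricted to cells inside w[0..2]:
  cell(0,0) a: {T1}  orig:{}
  cell(1,1) b: {T0}  orig:{}
  cell(2,2) a: {T1}  orig:{}
  cell(0,1) ab: {C}
  cell(1,2) ba: {B}
  cell(0,2) aba: {S}

Original NTs in T[0,2] deriving "aba": ["S"]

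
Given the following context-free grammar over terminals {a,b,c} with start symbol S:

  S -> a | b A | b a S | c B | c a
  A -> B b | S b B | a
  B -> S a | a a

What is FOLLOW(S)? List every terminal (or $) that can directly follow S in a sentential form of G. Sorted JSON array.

FIRST sets, iterate to fixpoint:
pass 1:
  A via A→a: +{a}
  B via B→a a: +{a}
  S via S→a: +{a}
  S via S→b A: +{b}
  S via S→c B: +{c}
  S: {a,b,c}  A: {a}  B: {a}
pass 2:
  A via A→S b B: +{b,c}
  B via B→S a: +{b,c}
  S: {a,b,c}  A: {a,b,c}  B: {a,b,c}
pass 3: (no change)
  S: {a,b,c}  A: {a,b,c}  B: {a,b,c}

FOLLOW iteration:
initialize: $ ∈ FOLLOW(S)
round 1:
  A→B b: FOLLOW(B) ⊇ FIRST(b) = {b}; new: +{b}
  A→S b B: FOLLOW(S) ⊇ FIRST(b) = {b}; new: +{b}
  B→S a: FOLLOW(S) ⊇ FIRST(a) = {a}; new: +{a}
  S→b A: FOLLOW(A) ⊇ FOLLOW(S) ⊇ {$,a,b}; new: +{$,a,b}
  S→c B: FOLLOW(B) ⊇ FOLLOW(S) ⊇ {$,a,b}; new: +{$,a}
  FOLLOW[S]={$,a,b}  FOLLOW[A]={$,a,b}  FOLLOW[B]={$,a,b}
round 2: — fixpoint
  FOLLOW[S]={$,a,b}  FOLLOW[A]={$,a,b}  FOLLOW[B]={$,a,b}

FOLLOW(S) = ["$", "a", "b"]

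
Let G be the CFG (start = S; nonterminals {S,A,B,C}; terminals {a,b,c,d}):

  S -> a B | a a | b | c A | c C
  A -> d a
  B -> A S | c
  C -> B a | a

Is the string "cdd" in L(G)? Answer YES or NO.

Convert to CNF:
  S -> T1 B | T1 T1 | T2 A | T2 C | b
  A -> T0 T1
  B -> A S | c
  C -> B T1 | a
  T0 -> d
  T1 -> a
  T2 -> c

CYK fill:
  cell(0,0) c: {B,T2}  orig:{B}
  cell(1,1) d: {T0}  orig:{}
  cell(2,2) d: {T0}  orig:{}
  cell(0,1) cd: ∅
  cell(1,2) dd: ∅
  cell(0,2) cdd: ∅

S ∉ T[0,2] ⇒ NO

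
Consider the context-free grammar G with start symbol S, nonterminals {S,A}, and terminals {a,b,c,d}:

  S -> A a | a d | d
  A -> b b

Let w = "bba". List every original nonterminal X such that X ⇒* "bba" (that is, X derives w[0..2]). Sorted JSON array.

Convert to CNF:
  S -> A T1 | T1 T2 | d
  A -> T0 T0
  T0 -> b
  T1 -> a
  T2 -> d

Fill CYK table bottom-up (cells [i..j] with 0 ≤ i ≤ j ≤ 2 only):
  T[0,0] 'b' = {T0}  orig:{}
  T[1,1] 'b' = {T0}  orig:{}
  T[2,2] 'a' = {T1}  orig:{}
  T[0,1] 'bb' = {A}
  T[1,2] 'ba' = ∅
  T[0,2] 'bba' = {S}

Original NTs in T[0,2] deriving "bba": ["S"]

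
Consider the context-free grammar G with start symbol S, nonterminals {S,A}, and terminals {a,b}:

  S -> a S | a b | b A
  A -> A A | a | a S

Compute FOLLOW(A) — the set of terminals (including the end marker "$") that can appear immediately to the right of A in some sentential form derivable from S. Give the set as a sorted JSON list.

FIRST iteration:
pass 1:
  A via A→a: +{a}
  S via S→a S: +{a}
  S via S→b A: +{b}
  FIRST[S]={a,b}  FIRST[A]={a}
pass 2: done
  FIRST[S]={a,b}  FIRST[A]={a}

Compute FOLLOW by fixpoint:
FOLLOW(S) := {$}
round 1:
  A→A A: FOLLOW(A) ⊇ FIRST(A) = {a}; new: +{a}
  A→a S: FOLLOW(S) ⊇ FOLLOW(A) ⊇ {a}; new: +{a}
  S→b A: FOLLOW(A) ⊇ FOLLOW(S) ⊇ {$,a}; new: +{$}
  FOLLOW[S]={$,a}  FOLLOW[A]={$,a}
round 2: — fixpoint
  FOLLOW[S]={$,a}  FOLLOW[A]={$,a}

FOLLOW(A) = ["$", "a"]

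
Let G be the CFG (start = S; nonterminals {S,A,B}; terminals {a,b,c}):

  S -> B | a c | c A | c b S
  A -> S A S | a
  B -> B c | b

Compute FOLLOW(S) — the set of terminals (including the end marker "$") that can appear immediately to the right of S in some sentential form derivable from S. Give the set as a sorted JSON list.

FIRST iteration:
iter 1:
  A via A→a: +{a}
  B via B→b: +{b}
  S via S→B: +{b}
  S via S→a c: +{a}
  S via S→c A: +{c}
  FIRST[S]={a,b,c}  FIRST[A]={a}  FIRST[B]={b}
iter 2:
  A via A→S A S: +{b,c}
  FIRST[S]={a,b,c}  FIRST[A]={a,b,c}  FIRST[B]={b}
iter 3: (stable)
  FIRST[S]={a,b,c}  FIRST[A]={a,b,c}  FIRST[B]={b}

Compute FOLLOW by fixpoint:
FOLLOW(S) := {$}
pass 1:
  A→S A S: FOLLOW(S) ⊇ FIRST(A) = {a,b,c}; new: +{a,b,c}
  A→S A S: FOLLOW(A) ⊇ FIRST(S) = {a,b,c}; new: +{a,b,c}
  B→B c: FOLLOW(B) ⊇ FIRST(c) = {c}; new: +{c}
  S→B: FOLLOW(B) ⊇ FOLLOW(S) ⊇ {$,a,b,c}; new: +{$,a,b}
  S→c A: FOLLOW(A) ⊇ FOLLOW(S) ⊇ {$,a,b,c}; new: +{$}
  S: {$,a,b,c}  A: {$,a,b,c}  B: {$,a,b,c}
pass 2: — fixpoint
  S: {$,a,b,c}  A: {$,a,b,c}  B: {$,a,b,c}

FOLLOW(S) = ["$", "a", "b", "c"]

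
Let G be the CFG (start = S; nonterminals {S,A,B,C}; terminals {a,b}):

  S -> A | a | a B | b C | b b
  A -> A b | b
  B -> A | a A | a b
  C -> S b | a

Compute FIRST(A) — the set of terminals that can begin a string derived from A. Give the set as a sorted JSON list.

FIRST iteration:
round 1:
  A via A→b: +{b}
  B via B→A: +{b}
  B via B→a A: +{a}
  C via C→a: +{a}
  S via S→A: +{b}
  S via S→a: +{a}
  FIRST[S]={a,b}  FIRST[A]={b}  FIRST[B]={a,b}  FIRST[C]={a}
round 2:
  C via C→S b: +{b}
  FIRST[S]={a,b}  FIRST[A]={b}  FIRST[B]={a,b}  FIRST[C]={a,b}
round 3: (no change)
  FIRST[S]={a,b}  FIRST[A]={b}  FIRST[B]={a,b}  FIRST[C]={a,b}

FIRST(A) = ["b"]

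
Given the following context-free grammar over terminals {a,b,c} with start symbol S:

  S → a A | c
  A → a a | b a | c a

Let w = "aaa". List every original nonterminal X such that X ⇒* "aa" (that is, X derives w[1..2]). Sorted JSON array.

Convert to CNF:
  S -> T0 A | c
  A -> T0 T0 | T1 T0 | T2 T0
  T0 -> a
  T1 -> b
  T2 -> c

Fill CYK table bottom-up — only the sub-triangle for w[1..2]:
  cell(1,1) a: {T0}  orig:{}
  cell(2,2) a: {T0}  orig:{}
  cell(1,2) aa: {A}

Original NTs in T[1,2] deriving "aa": ["A"]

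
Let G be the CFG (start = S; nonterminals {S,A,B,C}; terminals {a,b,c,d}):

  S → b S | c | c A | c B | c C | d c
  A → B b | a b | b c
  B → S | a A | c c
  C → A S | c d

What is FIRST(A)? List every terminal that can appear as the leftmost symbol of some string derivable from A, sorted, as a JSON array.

FIRST sets, iterate to fixpoint:
iter 1:
  A via A→a b: +{a}
  A via A→b c: +{b}
  B via B→a A: +{a}
  B via B→c c: +{c}
  C via C→A S: +{a,b}
  C via C→c d: +{c}
  S via S→b S: +{b}
  S via S→c: +{c}
  S via S→d c: +{d}
  FIRST(S)={b,c,d}  FIRST(A)={a,b}  FIRST(B)={a,c}  FIRST(C)={a,b,c}
iter 2:
  A via A→B b: +{c}
  B via B→S: +{b,d}
  FIRST(S)={b,c,d}  FIRST(A)={a,b,c}  FIRST(B)={a,b,c,d}  FIRST(C)={a,b,c}
iter 3:
  A via A→B b: +{d}
  C via C→A S: +{d}
  FIRST(S)={b,c,d}  FIRST(A)={a,b,c,d}  FIRST(B)={a,b,c,d}  FIRST(C)={a,b,c,d}
iter 4: (no change)
  FIRST(S)={b,c,d}  FIRST(A)={a,b,c,d}  FIRST(B)={a,b,c,d}  FIRST(C)={a,b,c,d}

FIRST(A) = ["a", "b", "c", "d"]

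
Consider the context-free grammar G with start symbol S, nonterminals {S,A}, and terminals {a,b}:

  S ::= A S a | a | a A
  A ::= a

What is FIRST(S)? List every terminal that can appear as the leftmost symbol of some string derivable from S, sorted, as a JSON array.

Compute FIRST by fixpoint:
iter 1:
  A via A→a: +{a}
  S via S→A S a: +{a}
  FIRST[S]={a}  FIRST[A]={a}
iter 2: done
  FIRST[S]={a}  FIRST[A]={a}

FIRST(S) = ["a"]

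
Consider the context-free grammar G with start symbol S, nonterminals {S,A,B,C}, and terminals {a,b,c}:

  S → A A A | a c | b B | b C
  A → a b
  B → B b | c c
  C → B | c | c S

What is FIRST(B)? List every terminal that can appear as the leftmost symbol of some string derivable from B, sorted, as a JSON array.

FIRST sets, iterate to fixpoint:
round 1:
  A via A→a b: +{a}
  B via B→c c: +{c}
  C via C→B: +{c}
  S via S→A A A: +{a}
  S via S→b B: +{b}
  S: {a,b}  A: {a}  B: {c}  C: {c}
round 2: done
  S: {a,b}  A: {a}  B: {c}  C: {c}

FIRST(B) = ["c"]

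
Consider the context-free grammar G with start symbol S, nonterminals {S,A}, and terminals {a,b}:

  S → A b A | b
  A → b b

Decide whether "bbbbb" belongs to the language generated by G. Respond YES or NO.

CNF form of G:
  S -> A X1 | b
  A -> T0 T0
  T0 -> b
  X1 -> T0 A

CYK table (by increasing span):
  T[0,0] 'b' = {S,T0}  orig:{S}
  T[1,1] 'b' = {S,T0}  orig:{S}
  T[2,2] 'b' = {S,T0}  orig:{S}
  T[3,3] 'b' = {S,T0}  orig:{S}
  T[4,4] 'b' = {S,T0}  orig:{S}
  T[0,1] 'bb' = {A}
  T[1,2] 'bb' = {A}
  T[2,3] 'bb' = {A}
  T[3,4] 'bb' = {A}
  T[0,2] 'bbb' = {X1}  orig:{}
  T[1,3] 'bbb' = {X1}  orig:{}
  T[2,4] 'bbb' = {X1}  orig:{}
  T[0,3] 'bbbb' = ∅
  T[1,4] 'bbbb' = ∅
  T[0,4] 'bbbbb' = {S}

S ∈ T[0,4] ⇒ YES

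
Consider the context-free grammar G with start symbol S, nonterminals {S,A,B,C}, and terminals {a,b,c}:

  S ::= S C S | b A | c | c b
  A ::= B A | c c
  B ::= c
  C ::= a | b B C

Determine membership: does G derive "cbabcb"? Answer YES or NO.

CNF form of G:
  S -> S X3 | T0 T1 | T1 A | c
  A -> B A | T0 T0
  B -> c
  C -> T1 X2 | a
  T0 -> c
  T1 -> b
  X2 -> B C
  X3 -> C S

CYK fill:
  [0..0]={B,S,T0}  "c"  orig:{B,S}
  [1..1]={T1}  "b"  orig:{}
  [2..2]={C}  "a"
  [3..3]={T1}  "b"  orig:{}
  [4..4]={B,S,T0}  "c"  orig:{B,S}
  [5..5]={T1}  "b"  orig:{}
  [0..1]={S}  "cb"
  [1..2]=∅  "ba"
  [2..3]=∅  "ab"
  [3..4]=∅  "bc"
  [4..5]={S}  "cb"
  [0..2]=∅  "cba"
  [1..3]=∅  "bab"
  [2..4]=∅  "abc"
  [3..5]=∅  "bcb"
  [0..3]=∅  "cbab"
  [1..4]=∅  "babc"
  [2..5]=∅  "abcb"
  [0..4]=∅  "cbabc"
  [1..5]=∅  "babcb"
  [0..5]=∅  "cbabcb"

S ∉ T[0,5] ⇒ NO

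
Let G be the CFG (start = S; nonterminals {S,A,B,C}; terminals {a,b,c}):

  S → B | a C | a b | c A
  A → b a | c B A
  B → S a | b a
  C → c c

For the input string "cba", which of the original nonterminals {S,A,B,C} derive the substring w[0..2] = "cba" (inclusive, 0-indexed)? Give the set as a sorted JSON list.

CNF form of G:
  S -> S T1 | T0 T1 | T1 C | T1 T0 | T2 A
  A -> T0 T1 | T2 X3
  B -> S T1 | T0 T1
  C -> T2 T2
  T0 -> b
  T1 -> a
  T2 -> c
  X3 -> B A

CYK table (by increasing span) (cells [i..j] with 0 ≤ i ≤ j ≤ 2 only):
  T[0,0] 'c' = {T2}  orig:{}
  T[1,1] 'b' = {T0}  orig:{}
  T[2,2] 'a' = {T1}  orig:{}
  T[0,1] 'cb' = ∅
  T[1,2] 'ba' = {A,B,S}
  T[0,2] 'cba' = {S}

Original NTs in T[0,2] deriving "cba": ["S"]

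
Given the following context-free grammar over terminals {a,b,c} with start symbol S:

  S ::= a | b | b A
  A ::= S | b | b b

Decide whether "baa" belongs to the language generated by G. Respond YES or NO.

Convert to CNF:
  S -> T0 A | a | b
  A -> T0 A | T0 T0 | a | b
  T0 -> b

Fill CYK table bottom-up:
  cell(0,0) b: {A,S,T0}  orig:{A,S}
  cell(1,1) a: {A,S}
  cell(2,2) a: {A,S}
  cell(0,1) ba: {A,S}
  cell(1,2) aa: ∅
  cell(0,2) baa: ∅

S ∉ T[0,2] ⇒ NO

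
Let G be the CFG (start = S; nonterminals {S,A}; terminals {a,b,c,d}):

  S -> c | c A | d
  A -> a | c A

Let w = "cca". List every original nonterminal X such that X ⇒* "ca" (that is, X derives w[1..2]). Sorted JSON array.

CNF form of G:
  S -> T0 A | c | d
  A -> T0 A | a
  T0 -> c

CYK table (by increasing span) — only the sub-triangle for w[1..2]:
  T[1,1] 'c' = {S,T0}  orig:{S}
  T[2,2] 'a' = {A}
  T[1,2] 'ca' = {A,S}

Original NTs in T[1,2] deriving "ca": ["A", "S"]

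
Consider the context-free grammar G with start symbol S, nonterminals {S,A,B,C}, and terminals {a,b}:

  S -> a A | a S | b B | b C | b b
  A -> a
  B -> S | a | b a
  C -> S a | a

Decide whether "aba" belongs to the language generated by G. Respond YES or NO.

Convert to CNF:
  S -> T0 A | T0 S | T1 B | T1 C | T1 T1
  A -> a
  B -> T0 A | T0 S | T1 B | T1 C | T1 T0 | T1 T1 | a
  C -> S T0 | a
  T0 -> a
  T1 -> b

Fill CYK table bottom-up:
  T[0,0] 'a' = {A,B,C,T0}  orig:{A,B,C}
  T[1,1] 'b' = {T1}  orig:{}
  T[2,2] 'a' = {A,B,C,T0}  orig:{A,B,C}
  T[0,1] 'ab' = ∅
  T[1,2] 'ba' = {B,S}
  T[0,2] 'aba' = {B,S}

S ∈ T[0,2] ⇒ YES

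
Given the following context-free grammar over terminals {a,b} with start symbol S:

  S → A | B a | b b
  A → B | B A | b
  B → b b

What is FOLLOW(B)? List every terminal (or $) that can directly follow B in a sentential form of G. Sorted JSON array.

FIRST sets, iterate to fixpoint:
pass 1:
  A via A→b: +{b}
  B via B→b b: +{b}
  S via S→A: +{b}
  FIRST[S]={b}  FIRST[A]={b}  FIRST[B]={b}
pass 2: (stable)
  FIRST[S]={b}  FIRST[A]={b}  FIRST[B]={b}

FOLLOW iteration:
FOLLOW(S) := {$}
iter 1:
  A→B A: FOLLOW(B) ⊇ FIRST(A) = {b}; new: +{b}
  S→A: FOLLOW(A) ⊇ FOLLOW(S) ⊇ {$}; new: +{$}
  S→B a: FOLLOW(B) ⊇ FIRST(a) = {a}; new: +{a}
  S: {$}  A: {$}  B: {a,b}
iter 2:
  A→B: FOLLOW(B) ⊇ FOLLOW(A) ⊇ {$}; new: +{$}
  S: {$}  A: {$}  B: {$,a,b}
iter 3: (stable)
  S: {$}  A: {$}  B: {$,a,b}

FOLLOW(B) = ["$", "a", "b"]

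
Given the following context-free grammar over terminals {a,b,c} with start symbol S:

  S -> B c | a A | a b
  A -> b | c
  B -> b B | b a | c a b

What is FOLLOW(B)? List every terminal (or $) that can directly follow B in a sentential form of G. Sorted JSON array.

FIRST iteration:
pass 1:
  A via A→b: +{b}
  A via A→c: +{c}
  B via B→b B: +{b}
  B via B→c a b: +{c}
  S via S→B c: +{b,c}
  S via S→a A: +{a}
  FIRST(S)={a,b,c}  FIRST(A)={b,c}  FIRST(B)={b,c}
pass 2: (stable)
  FIRST(S)={a,b,c}  FIRST(A)={b,c}  FIRST(B)={b,c}

FOLLOW sets:
initialize: $ ∈ FOLLOW(S)
[1]
  S→B c: FOLLOW(B) ⊇ FIRST(c) = {c}; new: +{c}
  S→a A: FOLLOW(A) ⊇ FOLLOW(S) ⊇ {$}; new: +{$}
  FOLLOW(S)={$}  FOLLOW(A)={$}  FOLLOW(B)={c}
[2] done
  FOLLOW(S)={$}  FOLLOW(A)={$}  FOLLOW(B)={c}

FOLLOW(B) = ["c"]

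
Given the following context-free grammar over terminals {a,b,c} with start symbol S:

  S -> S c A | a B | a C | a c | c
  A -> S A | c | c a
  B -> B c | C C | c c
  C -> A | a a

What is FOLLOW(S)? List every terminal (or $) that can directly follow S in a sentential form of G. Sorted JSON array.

FIRST iteration:
pass 1:
  A via A→c: +{c}
  B via B→c c: +{c}
  C via C→A: +{c}
  C via C→a a: +{a}
  S via S→a B: +{a}
  S via S→c: +{c}
  FIRST[S]={a,c}  FIRST[A]={c}  FIRST[B]={c}  FIRST[C]={a,c}
pass 2:
  A via A→S A: +{a}
  B via B→C C: +{a}
  FIRST[S]={a,c}  FIRST[A]={a,c}  FIRST[B]={a,c}  FIRST[C]={a,c}
pass 3: (stable)
  FIRST[S]={a,c}  FIRST[A]={a,c}  FIRST[B]={a,c}  FIRST[C]={a,c}

Compute FOLLOW by fixpoint:
initialize: $ ∈ FOLLOW(S)
pass 1:
  A→S A: FOLLOW(S) ⊇ FIRST(A) = {a,c}; new: +{a,c}
  B→B c: FOLLOW(B) ⊇ FIRST(c) = {c}; new: +{c}
  B→C C: FOLLOW(C) ⊇ FIRST(C) = {a,c}; new: +{a,c}
  C→A: FOLLOW(A) ⊇ FOLLOW(C) ⊇ {a,c}; new: +{a,c}
  S→S c A: FOLLOW(A) ⊇ FOLLOW(S) ⊇ {$,a,c}; new: +{$}
  S→a B: FOLLOW(B) ⊇ FOLLOW(S) ⊇ {$,a,c}; new: +{$,a}
  S→a C: FOLLOW(C) ⊇ FOLLOW(S) ⊇ {$,a,c}; new: +{$}
  FOLLOW[S]={$,a,c}  FOLLOW[A]={$,a,c}  FOLLOW[B]={$,a,c}  FOLLOW[C]={$,a,c}
pass 2: — fixpoint
  FOLLOW[S]={$,a,c}  FOLLOW[A]={$,a,c}  FOLLOW[B]={$,a,c}  FOLLOW[C]={$,a,c}

FOLLOW(S) = ["$", "a", "c"]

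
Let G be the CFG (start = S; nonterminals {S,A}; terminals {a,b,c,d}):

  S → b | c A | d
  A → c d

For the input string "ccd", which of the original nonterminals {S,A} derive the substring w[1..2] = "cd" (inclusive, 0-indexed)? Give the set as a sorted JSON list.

CNF form of G:
  S -> T0 A | b | d
  A -> T0 T1
  T0 -> c
  T1 -> d

CYK fill — only the sub-triangle for w[1..2]:
  cell(1,1) c: {T0}  orig:{}
  cell(2,2) d: {S,T1}  orig:{S}
  cell(1,2) cd: {A}

Original NTs in T[1,2] deriving "cd": ["A"]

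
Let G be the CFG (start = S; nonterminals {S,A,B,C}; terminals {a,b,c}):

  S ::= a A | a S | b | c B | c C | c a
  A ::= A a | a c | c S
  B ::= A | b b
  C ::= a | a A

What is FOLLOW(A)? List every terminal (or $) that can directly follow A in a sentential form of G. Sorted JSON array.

FIRST sets, iterate to fixpoint:
[1]
  A via A→a c: +{a}
  A via A→c S: +{c}
  B via B→A: +{a,c}
  B via B→b b: +{b}
  C via C→a: +{a}
  S via S→a A: +{a}
  S via S→b: +{b}
  S via S→c B: +{c}
  FIRST[S]={a,b,c}  FIRST[A]={a,c}  FIRST[B]={a,b,c}  FIRST[C]={a}
[2] — fixpoint
  FIRST[S]={a,b,c}  FIRST[A]={a,c}  FIRST[B]={a,b,c}  FIRST[C]={a}

FOLLOW iteration:
FOLLOW(S) := {$}
[1]
  A→A a: FOLLOW(A) ⊇ FIRST(a) = {a}; new: +{a}
  A→c S: FOLLOW(S) ⊇ FOLLOW(A) ⊇ {a}; new: +{a}
  S→a A: FOLLOW(A) ⊇ FOLLOW(S) ⊇ {$,a}; new: +{$}
  S→c B: FOLLOW(B) ⊇ FOLLOW(S) ⊇ {$,a}; new: +{$,a}
  S→c C: FOLLOW(C) ⊇ FOLLOW(S) ⊇ {$,a}; new: +{$,a}
  FOLLOW(S)={$,a}  FOLLOW(A)={$,a}  FOLLOW(B)={$,a}  FOLLOW(C)={$,a}
[2] done
  FOLLOW(S)={$,a}  FOLLOW(A)={$,a}  FOLLOW(B)={$,a}  FOLLOW(C)={$,a}

FOLLOW(A) = ["$", "a"]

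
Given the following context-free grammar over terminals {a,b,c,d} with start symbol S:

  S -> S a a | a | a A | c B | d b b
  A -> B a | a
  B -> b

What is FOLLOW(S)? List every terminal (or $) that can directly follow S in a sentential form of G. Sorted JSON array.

FIRST iteration:
[1]
  A via A→a: +{a}
  B via B→b: +{b}
  S via S→a: +{a}
  S via S→c B: +{c}
  S via S→d b b: +{d}
  FIRST[S]={a,c,d}  FIRST[A]={a}  FIRST[B]={b}
[2]
  A via A→B a: +{b}
  FIRST[S]={a,c,d}  FIRST[A]={a,b}  FIRST[B]={b}
[3] (stable)
  FIRST[S]={a,c,d}  FIRST[A]={a,b}  FIRST[B]={b}

FOLLOW sets:
seed FOLLOW(S) with $
iter 1:
  A→B a: FOLLOW(B) ⊇ FIRST(a) = {a}; new: +{a}
  S→S a a: FOLLOW(S) ⊇ FIRST(a) = {a}; new: +{a}
  S→a A: FOLLOW(A) ⊇ FOLLOW(S) ⊇ {$,a}; new: +{$,a}
  S→c B: FOLLOW(B) ⊇ FOLLOW(S) ⊇ {$,a}; new: +{$}
  FOLLOW(S)={$,a}  FOLLOW(A)={$,a}  FOLLOW(B)={$,a}
iter 2: (no change)
  FOLLOW(S)={$,a}  FOLLOW(A)={$,a}  FOLLOW(B)={$,a}

FOLLOW(S) = ["$", "a"]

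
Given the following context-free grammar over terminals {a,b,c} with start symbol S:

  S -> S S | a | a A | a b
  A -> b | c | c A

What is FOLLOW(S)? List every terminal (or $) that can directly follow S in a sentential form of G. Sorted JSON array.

FIRST iteration:
[1]
  A via A→b: +{b}
  A via A→c: +{c}
  S via S→a: +{a}
  FIRST[S]={a}  FIRST[A]={b,c}
[2] (no change)
  FIRST[S]={a}  FIRST[A]={b,c}

Compute FOLLOW by fixpoint:
initialize: $ ∈ FOLLOW(S)
pass 1:
  S→S S: FOLLOW(S) ⊇ FIRST(S) = {a}; new: +{a}
  S→a A: FOLLOW(A) ⊇ FOLLOW(S) ⊇ {$,a}; new: +{$,a}
  FOLLOW[S]={$,a}  FOLLOW[A]={$,a}
pass 2: (no change)
  FOLLOW[S]={$,a}  FOLLOW[A]={$,a}

FOLLOW(S) = ["$", "a"]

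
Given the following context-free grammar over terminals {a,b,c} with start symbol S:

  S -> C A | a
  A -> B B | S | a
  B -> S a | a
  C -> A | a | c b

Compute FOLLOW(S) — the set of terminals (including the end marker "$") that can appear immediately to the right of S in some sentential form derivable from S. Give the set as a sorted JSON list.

Compute FIRST by fixpoint:
iter 1:
  A via A→a: +{a}
  B via B→a: +{a}
  C via C→A: +{a}
  C via C→c b: +{c}
  S via S→C A: +{a,c}
  S: {a,c}  A: {a}  B: {a}  C: {a,c}
iter 2:
  A via A→S: +{c}
  B via B→S a: +{c}
  S: {a,c}  A: {a,c}  B: {a,c}  C: {a,c}
iter 3: — fixpoint
  S: {a,c}  A: {a,c}  B: {a,c}  C: {a,c}

FOLLOW iteration:
FOLLOW(S) := {$}
[1]
  A→B B: FOLLOW(B) ⊇ FIRST(B) = {a,c}; new: +{a,c}
  B→S a: FOLLOW(S) ⊇ FIRST(a) = {a}; new: +{a}
  S→C A: FOLLOW(C) ⊇ FIRST(A) = {a,c}; new: +{a,c}
  S→C A: FOLLOW(A) ⊇ FOLLOW(S) ⊇ {$,a}; new: +{$,a}
  FOLLOW(S)={$,a}  FOLLOW(A)={$,a}  FOLLOW(B)={a,c}  FOLLOW(C)={a,c}
[2]
  A→B B: FOLLOW(B) ⊇ FOLLOW(A) ⊇ {$,a}; new: +{$}
  C→A: FOLLOW(A) ⊇ FOLLOW(C) ⊇ {a,c}; new: +{c}
  FOLLOW(S)={$,a}  FOLLOW(A)={$,a,c}  FOLLOW(B)={$,a,c}  FOLLOW(C)={a,c}
[3]
  A→S: FOLLOW(S) ⊇ FOLLOW(A) ⊇ {$,a,c}; new: +{c}
  FOLLOW(S)={$,a,c}  FOLLOW(A)={$,a,c}  FOLLOW(B)={$,a,c}  FOLLOW(C)={a,c}
[4] — fixpoint
  FOLLOW(S)={$,a,c}  FOLLOW(A)={$,a,c}  FOLLOW(B)={$,a,c}  FOLLOW(C)={a,c}

FOLLOW(S) = ["$", "a", "c"]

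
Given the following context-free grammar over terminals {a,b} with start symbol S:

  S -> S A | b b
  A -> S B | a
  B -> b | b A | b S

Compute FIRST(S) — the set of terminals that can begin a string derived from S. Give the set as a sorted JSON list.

FIRST iteration:
[1]
  A via A→a: +{a}
  B via B→b: +{b}
  S via S→b b: +{b}
  FIRST(S)={b}  FIRST(A)={a}  FIRST(B)={b}
[2]
  A via A→S B: +{b}
  FIRST(S)={b}  FIRST(A)={a,b}  FIRST(B)={b}
[3] (stable)
  FIRST(S)={b}  FIRST(A)={a,b}  FIRST(B)={b}

FIRST(S) = ["b"]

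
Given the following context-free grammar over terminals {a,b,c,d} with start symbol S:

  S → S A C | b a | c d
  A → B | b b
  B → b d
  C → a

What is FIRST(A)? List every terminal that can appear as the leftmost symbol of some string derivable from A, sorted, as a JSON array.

Compute FIRST by fixpoint:
iter 1:
  A via A→b b: +{b}
  B via B→b d: +{b}
  C via C→a: +{a}
  S via S→b a: +{b}
  S via S→c d: +{c}
  S: {b,c}  A: {b}  B: {b}  C: {a}
iter 2: done
  S: {b,c}  A: {b}  B: {b}  C: {a}

FIRST(A) = ["b"]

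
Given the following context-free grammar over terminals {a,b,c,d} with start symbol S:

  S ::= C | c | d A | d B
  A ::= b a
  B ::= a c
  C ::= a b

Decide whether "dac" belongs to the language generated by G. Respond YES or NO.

CNF form of G:
  S -> T1 T0 | T3 A | T3 B | c
  A -> T0 T1
  B -> T1 T2
  C -> T1 T0
  T0 -> b
  T1 -> a
  T2 -> c
  T3 -> d

CYK table (by increasing span):
  T[0,0] 'd' = {T3}  orig:{}
  T[1,1] 'a' = {T1}  orig:{}
  T[2,2] 'c' = {S,T2}  orig:{S}
  T[0,1] 'da' = ∅
  T[1,2] 'ac' = {B}
  T[0,2] 'dac' = {S}

S ∈ T[0,2] ⇒ YES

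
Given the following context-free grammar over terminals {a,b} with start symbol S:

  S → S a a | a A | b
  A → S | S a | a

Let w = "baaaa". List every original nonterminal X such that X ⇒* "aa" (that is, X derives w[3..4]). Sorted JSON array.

CNF form of G:
  S -> S X2 | T0 A | b
  A -> S T0 | S X1 | T0 A | a | b
  T0 -> a
  X1 -> T0 T0
  X2 -> T0 T0

Fill CYK table bottom-up (cells [i..j] with 3 ≤ i ≤ j ≤ 4 only):
  [3..3]={A,T0}  "a"  orig:{A}
  [4..4]={A,T0}  "a"  orig:{A}
  [3..4]={A,S,X1,X2}  "aa"  orig:{A,S}

Original NTs in T[3,4] deriving "aa": ["A", "S"]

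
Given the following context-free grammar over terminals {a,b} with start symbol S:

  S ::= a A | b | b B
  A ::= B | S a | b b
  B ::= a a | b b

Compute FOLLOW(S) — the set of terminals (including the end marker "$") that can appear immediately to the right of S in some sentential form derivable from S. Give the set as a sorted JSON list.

FIRST iteration:
pass 1:
  A via A→b b: +{b}
  B via B→a a: +{a}
  B via B→b b: +{b}
  S via S→a A: +{a}
  S via S→b: +{b}
  FIRST[S]={a,b}  FIRST[A]={b}  FIRST[B]={a,b}
pass 2:
  A via A→B: +{a}
  FIRST[S]={a,b}  FIRST[A]={a,b}  FIRST[B]={a,b}
pass 3: (no change)
  FIRST[S]={a,b}  FIRST[A]={a,b}  FIRST[B]={a,b}

FOLLOW sets:
initialize: $ ∈ FOLLOW(S)
pass 1:
  A→S a: FOLLOW(S) ⊇ FIRST(a) = {a}; new: +{a}
  S→a A: FOLLOW(A) ⊇ FOLLOW(S) ⊇ {$,a}; new: +{$,a}
  S→b B: FOLLOW(B) ⊇ FOLLOW(S) ⊇ {$,a}; new: +{$,a}
  FOLLOW(S)={$,a}  FOLLOW(A)={$,a}  FOLLOW(B)={$,a}
pass 2: (no change)
  FOLLOW(S)={$,a}  FOLLOW(A)={$,a}  FOLLOW(B)={$,a}

FOLLOW(S) = ["$", "a"]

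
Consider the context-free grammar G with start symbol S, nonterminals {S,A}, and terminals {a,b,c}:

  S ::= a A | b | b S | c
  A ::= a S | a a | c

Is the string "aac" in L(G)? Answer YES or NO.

Convert to CNF:
  S -> T0 A | T1 S | b | c
  A -> T0 S | T0 T0 | c
  T0 -> a
  T1 -> b

CYK table (by increasing span):
  cell(0,0) a: {T0}  orig:{}
  cell(1,1) a: {T0}  orig:{}
  cell(2,2) c: {A,S}
  cell(0,1) aa: {A}
  cell(1,2) ac: {A,S}
  cell(0,2) aac: {A,S}

S ∈ T[0,2] ⇒ YES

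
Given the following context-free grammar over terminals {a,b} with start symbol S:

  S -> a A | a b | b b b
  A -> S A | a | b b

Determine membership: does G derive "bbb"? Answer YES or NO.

CNF form of G:
  S -> T0 X2 | T1 A | T1 T0
  A -> S A | T0 T0 | a
  T0 -> b
  T1 -> a
  X2 -> T0 T0

CYK table (by increasing span):
  T[0,0] 'b' = {T0}  orig:{}
  T[1,1] 'b' = {T0}  orig:{}
  T[2,2] 'b' = {T0}  orig:{}
  T[0,1] 'bb' = {A,X2}  orig:{A}
  T[1,2] 'bb' = {A,X2}  orig:{A}
  T[0,2] 'bbb' = {S}

S ∈ T[0,2] ⇒ YES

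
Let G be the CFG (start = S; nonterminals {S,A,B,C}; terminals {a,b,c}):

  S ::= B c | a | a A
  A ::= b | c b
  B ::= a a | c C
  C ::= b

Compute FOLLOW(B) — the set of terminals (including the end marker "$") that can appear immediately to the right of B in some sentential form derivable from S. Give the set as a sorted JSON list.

FIRST iteration:
iter 1:
  A via A→b: +{b}
  A via A→c b: +{c}
  B via B→a a: +{a}
  B via B→c C: +{c}
  C via C→b: +{b}
  S via S→B c: +{a,c}
  S: {a,c}  A: {b,c}  B: {a,c}  C: {b}
iter 2: done
  S: {a,c}  A: {b,c}  B: {a,c}  C: {b}

FOLLOW sets:
initialize: $ ∈ FOLLOW(S)
round 1:
  S→B c: FOLLOW(B) ⊇ FIRST(c) = {c}; new: +{c}
  S→a A: FOLLOW(A) ⊇ FOLLOW(S) ⊇ {$}; new: +{$}
  FOLLOW[S]={$}  FOLLOW[A]={$}  FOLLOW[B]={c}  FOLLOW[C]={}
round 2:
  B→c C: FOLLOW(C) ⊇ FOLLOW(B) ⊇ {c}; new: +{c}
  FOLLOW[S]={$}  FOLLOW[A]={$}  FOLLOW[B]={c}  FOLLOW[C]={c}
round 3: (stable)
  FOLLOW[S]={$}  FOLLOW[A]={$}  FOLLOW[B]={c}  FOLLOW[C]={c}

FOLLOW(B) = ["c"]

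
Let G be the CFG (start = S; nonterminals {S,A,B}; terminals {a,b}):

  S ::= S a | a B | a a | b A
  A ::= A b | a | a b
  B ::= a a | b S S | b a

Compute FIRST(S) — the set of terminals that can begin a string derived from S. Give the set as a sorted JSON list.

Compute FIRST by fixpoint:
round 1:
  A via A→a: +{a}
  B via B→a a: +{a}
  B via B→b S S: +{b}
  S via S→a B: +{a}
  S via S→b A: +{b}
  FIRST(S)={a,b}  FIRST(A)={a}  FIRST(B)={a,b}
round 2: (stable)
  FIRST(S)={a,b}  FIRST(A)={a}  FIRST(B)={a,b}

FIRST(S) = ["a", "b"]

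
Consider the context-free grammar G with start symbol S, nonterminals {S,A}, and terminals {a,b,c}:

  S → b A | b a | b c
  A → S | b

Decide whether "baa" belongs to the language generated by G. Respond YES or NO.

Convert to CNF:
  S -> T0 A | T0 T1 | T0 T2
  A -> T0 A | T0 T1 | T0 T2 | b
  T0 -> b
  T1 -> a
  T2 -> c

CYK fill:
  [0..0]={A,T0}  "b"  orig:{A}
  [1..1]={T1}  "a"  orig:{}
  [2..2]={T1}  "a"  orig:{}
  [0..1]={A,S}  "ba"
  [1..2]=∅  "aa"
  [0..2]=∅  "baa"

S ∉ T[0,2] ⇒ NO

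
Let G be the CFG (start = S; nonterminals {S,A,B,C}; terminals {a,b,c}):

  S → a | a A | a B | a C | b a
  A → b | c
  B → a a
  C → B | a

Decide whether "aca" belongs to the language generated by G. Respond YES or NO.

CNF form of G:
  S -> T0 A | T0 B | T0 C | T1 T0 | a
  A -> b | c
  B -> T0 T0
  C -> T0 T0 | a
  T0 -> a
  T1 -> b

CYK fill:
  cell(0,0) a: {C,S,T0}  orig:{C,S}
  cell(1,1) c: {A}
  cell(2,2) a: {C,S,T0}  orig:{C,S}
  cell(0,1) ac: {S}
  cell(1,2) ca: ∅
  cell(0,2) aca: ∅

S ∉ T[0,2] ⇒ NO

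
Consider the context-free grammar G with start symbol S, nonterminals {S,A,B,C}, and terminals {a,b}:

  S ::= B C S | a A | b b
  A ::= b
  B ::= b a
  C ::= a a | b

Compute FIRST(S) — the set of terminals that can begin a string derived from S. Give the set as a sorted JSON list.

FIRST iteration:
[1]
  A via A→b: +{b}
  B via B→b a: +{b}
  C via C→a a: +{a}
  C via C→b: +{b}
  S via S→B C S: +{b}
  S via S→a A: +{a}
  S: {a,b}  A: {b}  B: {b}  C: {a,b}
[2] done
  S: {a,b}  A: {b}  B: {b}  C: {a,b}

FIRST(S) = ["a", "b"]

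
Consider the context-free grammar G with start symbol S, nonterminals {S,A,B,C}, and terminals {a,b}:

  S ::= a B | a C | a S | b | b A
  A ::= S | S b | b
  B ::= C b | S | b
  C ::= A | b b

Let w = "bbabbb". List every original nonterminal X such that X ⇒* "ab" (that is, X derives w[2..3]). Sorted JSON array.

Convert to CNF:
  S -> T0 A | T1 B | T1 C | T1 S | b
  A -> S T0 | T0 A | T1 B | T1 C | T1 S | b
  B -> C T0 | T0 A | T1 B | T1 C | T1 S | b
  C -> S T0 | T0 A | T0 T0 | T1 B | T1 C | T1 S | b
  T0 -> b
  T1 -> a

CYK table (by increasing span) (cells [i..j] with 2 ≤ i ≤ j ≤ 3 only):
  T[2,2] 'a' = {T1}  orig:{}
  T[3,3] 'b' = {A,B,C,S,T0}  orig:{A,B,C,S}
  T[2,3] 'ab' = {A,B,C,S}

Original NTs in T[2,3] deriving "ab": ["A", "B", "C", "S"]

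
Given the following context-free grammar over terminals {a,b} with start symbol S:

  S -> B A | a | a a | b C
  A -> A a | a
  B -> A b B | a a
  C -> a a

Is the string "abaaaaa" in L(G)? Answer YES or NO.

CNF form of G:
  S -> B A | T0 T0 | T1 C | a
  A -> A T0 | a
  B -> A X2 | T0 T0
  C -> T0 T0
  T0 -> a
  T1 -> b
  X2 -> T1 B

CYK table (by increasing span):
  cell(0,0) a: {A,S,T0}  orig:{A,S}
  cell(1,1) b: {T1}  orig:{}
  cell(2,2) a: {A,S,T0}  orig:{A,S}
  cell(3,3) a: {A,S,T0}  orig:{A,S}
  cell(4,4) a: {A,S,T0}  orig:{A,S}
  cell(5,5) a: {A,S,T0}  orig:{A,S}
  cell(6,6) a: {A,S,T0}  orig:{A,S}
  cell(0,1) ab: ∅
  cell(1,2) ba: ∅
  cell(2,3) aa: {A,B,C,S}
  cell(3,4) aa: {A,B,C,S}
  cell(4,5) aa: {A,B,C,S}
  cell(5,6) aa: {A,B,C,S}
  cell(0,2) aba: ∅
  cell(1,3) baa: {S,X2}  orig:{S}
  cell(2,4) aaa: {A,S}
  cell(3,5) aaa: {A,S}
  cell(4,6) aaa: {A,S}
  cell(0,3) abaa: {B}
  cell(1,4) baaa: ∅
  cell(2,5) aaaa: {A,S}
  cell(3,6) aaaa: {A,S}
  cell(0,4) abaaa: {S}
  cell(1,5) baaaa: ∅
  cell(2,6) aaaaa: {A,S}
  cell(0,5) abaaaa: {S}
  cell(1,6) baaaaa: ∅
  cell(0,6) abaaaaa: {S}

S ∈ T[0,6] ⇒ YES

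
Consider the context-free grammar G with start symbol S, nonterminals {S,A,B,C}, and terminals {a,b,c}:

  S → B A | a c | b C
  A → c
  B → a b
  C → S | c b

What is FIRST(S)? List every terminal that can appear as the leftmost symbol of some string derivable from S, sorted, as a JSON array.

FIRST iteration:
round 1:
  A via A→c: +{c}
  B via B→a b: +{a}
  C via C→c b: +{c}
  S via S→B A: +{a}
  S via S→b C: +{b}
  FIRST[S]={a,b}  FIRST[A]={c}  FIRST[B]={a}  FIRST[C]={c}
round 2:
  C via C→S: +{a,b}
  FIRST[S]={a,b}  FIRST[A]={c}  FIRST[B]={a}  FIRST[C]={a,b,c}
round 3: — fixpoint
  FIRST[S]={a,b}  FIRST[A]={c}  FIRST[B]={a}  FIRST[C]={a,b,c}

FIRST(S) = ["a", "b"]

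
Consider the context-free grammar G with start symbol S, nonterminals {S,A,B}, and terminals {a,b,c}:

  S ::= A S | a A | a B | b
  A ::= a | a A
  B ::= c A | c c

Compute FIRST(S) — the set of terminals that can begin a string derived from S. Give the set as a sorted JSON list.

FIRST iteration:
round 1:
  A via A→a: +{a}
  B via B→c A: +{c}
  S via S→A S: +{a}
  S via S→b: +{b}
  S: {a,b}  A: {a}  B: {c}
round 2: — fixpoint
  S: {a,b}  A: {a}  B: {c}

FIRST(S) = ["a", "b"]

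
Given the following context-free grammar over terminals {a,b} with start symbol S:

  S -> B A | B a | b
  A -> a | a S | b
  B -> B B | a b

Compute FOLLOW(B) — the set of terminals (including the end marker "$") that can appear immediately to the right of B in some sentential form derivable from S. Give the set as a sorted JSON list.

FIRST sets, iterate to fixpoint:
round 1:
  A via A→a: +{a}
  A via A→b: +{b}
  B via B→a b: +{a}
  S via S→B A: +{a}
  S via S→b: +{b}
  FIRST(S)={a,b}  FIRST(A)={a,b}  FIRST(B)={a}
round 2: done
  FIRST(S)={a,b}  FIRST(A)={a,b}  FIRST(B)={a}

Compute FOLLOW by fixpoint:
seed FOLLOW(S) with $
[1]
  B→B B: FOLLOW(B) ⊇ FIRST(B) = {a}; new: +{a}
  S→B A: FOLLOW(B) ⊇ FIRST(A) = {a,b}; new: +{b}
  S→B A: FOLLOW(A) ⊇ FOLLOW(S) ⊇ {$}; new: +{$}
  FOLLOW[S]={$}  FOLLOW[A]={$}  FOLLOW[B]={a,b}
[2] (stable)
  FOLLOW[S]={$}  FOLLOW[A]={$}  FOLLOW[B]={a,b}

FOLLOW(B) = ["a", "b"]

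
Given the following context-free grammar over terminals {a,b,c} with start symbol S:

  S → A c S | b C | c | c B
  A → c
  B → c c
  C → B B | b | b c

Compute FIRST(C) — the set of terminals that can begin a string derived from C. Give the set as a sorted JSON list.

Compute FIRST by fixpoint:
[1]
  A via A→c: +{c}
  B via B→c c: +{c}
  C via C→B B: +{c}
  C via C→b: +{b}
  S via S→A c S: +{c}
  S via S→b C: +{b}
  FIRST(S)={b,c}  FIRST(A)={c}  FIRST(B)={c}  FIRST(C)={b,c}
[2] done
  FIRST(S)={b,c}  FIRST(A)={c}  FIRST(B)={c}  FIRST(C)={b,c}

FIRST(C) = ["b", "c"]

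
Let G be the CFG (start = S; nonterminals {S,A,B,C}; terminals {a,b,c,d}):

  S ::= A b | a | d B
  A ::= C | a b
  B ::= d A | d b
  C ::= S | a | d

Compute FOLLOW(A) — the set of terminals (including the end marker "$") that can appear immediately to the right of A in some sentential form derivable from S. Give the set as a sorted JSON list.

Compute FIRST by fixpoint:
iter 1:
  A via A→a b: +{a}
  B via B→d A: +{d}
  C via C→a: +{a}
  C via C→d: +{d}
  S via S→A b: +{a}
  S via S→d B: +{d}
  FIRST(S)={a,d}  FIRST(A)={a}  FIRST(B)={d}  FIRST(C)={a,d}
iter 2:
  A via A→C: +{d}
  FIRST(S)={a,d}  FIRST(A)={a,d}  FIRST(B)={d}  FIRST(C)={a,d}
iter 3: — fixpoint
  FIRST(S)={a,d}  FIRST(A)={a,d}  FIRST(B)={d}  FIRST(C)={a,d}

FOLLOW iteration:
FOLLOW(S) := {$}
[1]
  S→A b: FOLLOW(A) ⊇ FIRST(b) = {b}; new: +{b}
  S→d B: FOLLOW(B) ⊇ FOLLOW(S) ⊇ {$}; new: +{$}
  S: {$}  A: {b}  B: {$}  C: {}
[2]
  A→C: FOLLOW(C) ⊇ FOLLOW(A) ⊇ {b}; new: +{b}
  B→d A: FOLLOW(A) ⊇ FOLLOW(B) ⊇ {$}; new: +{$}
  C→S: FOLLOW(S) ⊇ FOLLOW(C) ⊇ {b}; new: +{b}
  S→d B: FOLLOW(B) ⊇ FOLLOW(S) ⊇ {$,b}; new: +{b}
  S: {$,b}  A: {$,b}  B: {$,b}  C: {b}
[3]
  A→C: FOLLOW(C) ⊇ FOLLOW(A) ⊇ {$,b}; new: +{$}
  S: {$,b}  A: {$,b}  B: {$,b}  C: {$,b}
[4] done
  S: {$,b}  A: {$,b}  B: {$,b}  C: {$,b}

FOLLOW(A) = ["$", "b"]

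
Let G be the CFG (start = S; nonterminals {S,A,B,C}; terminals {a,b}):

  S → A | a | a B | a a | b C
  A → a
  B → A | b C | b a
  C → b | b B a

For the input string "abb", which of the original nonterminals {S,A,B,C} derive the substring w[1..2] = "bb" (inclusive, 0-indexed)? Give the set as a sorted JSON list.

CNF form of G:
  S -> T0 C | T1 B | T1 T1 | a
  A -> a
  B -> T0 C | T0 T1 | a
  C -> T0 X2 | b
  T0 -> b
  T1 -> a
  X2 -> B T1

Fill CYK table bottom-up (cells [i..j] with 1 ≤ i ≤ j ≤ 2 only):
  cell(1,1) b: {C,T0}  orig:{C}
  cell(2,2) b: {C,T0}  orig:{C}
  cell(1,2) bb: {B,S}

Original NTs in T[1,2] deriving "bb": ["B", "S"]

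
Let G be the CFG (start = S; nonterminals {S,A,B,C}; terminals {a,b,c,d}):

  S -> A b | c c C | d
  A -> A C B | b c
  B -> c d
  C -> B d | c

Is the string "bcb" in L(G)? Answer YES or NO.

Convert to CNF:
  S -> A T0 | T1 X4 | d
  A -> A X3 | T0 T1
  B -> T1 T2
  C -> B T2 | c
  T0 -> b
  T1 -> c
  T2 -> d
  X3 -> C B
  X4 -> T1 C

Fill CYK table bottom-up:
  T[0,0] 'b' = {T0}  orig:{}
  T[1,1] 'c' = {C,T1}  orig:{C}
  T[2,2] 'b' = {T0}  orig:{}
  T[0,1] 'bc' = {A}
  T[1,2] 'cb' = ∅
  T[0,2] 'bcb' = {S}

S ∈ T[0,2] ⇒ YES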